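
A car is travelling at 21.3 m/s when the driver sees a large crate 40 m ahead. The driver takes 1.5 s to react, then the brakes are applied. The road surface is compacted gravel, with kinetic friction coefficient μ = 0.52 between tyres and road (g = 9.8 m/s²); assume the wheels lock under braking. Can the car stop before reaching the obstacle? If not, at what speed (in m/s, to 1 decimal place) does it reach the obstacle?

a = μg = 0.52 × 9.8 = 5.096 m/s².
Reaction distance = 21.3000 × 1.5 = 31.950 m.
Braking distance needed to stop: v²/(2a) = 453.690 / 10.192 = 44.514 m, so total needed = 31.950 + 44.514 = 76.464 m > 40 m — it cannot stop.
Distance remaining when braking begins: 40 − 31.950 = 8.050 m.
v² = v₀² − 2a·d = 453.690 − 2 × 5.096 × 8.050 = 371.644 m²/s².
v = √371.644 = 19.278 m/s.

No — it strikes the obstacle at 19.3 m/s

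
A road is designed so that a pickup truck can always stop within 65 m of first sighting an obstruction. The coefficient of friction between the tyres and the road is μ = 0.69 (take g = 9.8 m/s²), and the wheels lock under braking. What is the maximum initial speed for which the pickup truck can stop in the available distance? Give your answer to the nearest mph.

a = μg = 0.69 × 9.8 = 6.762 m/s².
v²/(2a) = d ⇒ v = √(2 × 6.762 × 65) = √879.06 = 29.6489 m/s.
29.6489 m/s ÷ 0.44704 = 66.323 mph.

Maximum speed ≈ 66 mph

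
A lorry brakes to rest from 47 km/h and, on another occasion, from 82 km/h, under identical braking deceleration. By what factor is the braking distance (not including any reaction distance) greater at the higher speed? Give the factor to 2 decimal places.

Braking distance d = v²/(2a), so with a fixed, d ∝ v².
Factor = (82/47)² = 1.7447² = 3.0440.

Factor ≈ 3.04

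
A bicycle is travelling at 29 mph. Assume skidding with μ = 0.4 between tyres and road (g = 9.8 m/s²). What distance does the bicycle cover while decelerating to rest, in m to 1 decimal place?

Braking distance ≈ 21.4 m

29 mph × 0.44704 = 12.9642 m/s.
a = μg = 0.4 × 9.8 = 3.920 m/s².
Braking distance = v²/(2a) = 12.9642² / (2 × 3.920) = 168.070 / 7.840 = 21.438 m.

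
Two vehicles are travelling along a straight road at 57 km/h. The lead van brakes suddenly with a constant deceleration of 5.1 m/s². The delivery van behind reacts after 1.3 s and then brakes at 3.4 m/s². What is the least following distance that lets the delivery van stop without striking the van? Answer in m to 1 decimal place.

Minimum gap ≈ 32.9 m

57 km/h ÷ 3.6 = 15.8333 m/s.
Leader travels v²/(2a_L) = 250.693 / 10.200 = 24.578 m before stopping.
Follower covers v·t_r = 15.8333 × 1.3 = 20.583 m while reacting, then v²/(2a_F) = 250.693 / 6.800 = 36.867 m while braking, for a total of 20.583 + 36.867 = 57.450 m.
Since a_F ≤ a_L and the follower starts braking later, the follower is never slower than the leader, so the closest approach is when both have stopped.
Minimum gap = 57.450 − 24.578 = 32.872 m.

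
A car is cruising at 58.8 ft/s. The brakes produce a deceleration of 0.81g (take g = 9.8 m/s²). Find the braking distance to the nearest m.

Braking distance ≈ 20 m

58.8 ft/s × 0.3048 = 17.9222 m/s.
a = 0.81 × 9.8 = 7.938 m/s².
Braking distance = v²/(2a) = 17.9222² / (2 × 7.938) = 321.205 / 15.876 = 20.232 m.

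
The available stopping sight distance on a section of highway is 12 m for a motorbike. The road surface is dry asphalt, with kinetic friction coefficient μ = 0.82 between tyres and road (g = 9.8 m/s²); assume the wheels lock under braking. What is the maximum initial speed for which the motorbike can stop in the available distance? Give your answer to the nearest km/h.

a = μg = 0.82 × 9.8 = 8.036 m/s².
v²/(2a) = d ⇒ v = √(2 × 8.036 × 12) = √192.86 = 13.8874 m/s.
13.8874 m/s × 3.6 = 49.995 km/h.

Maximum speed ≈ 50 km/h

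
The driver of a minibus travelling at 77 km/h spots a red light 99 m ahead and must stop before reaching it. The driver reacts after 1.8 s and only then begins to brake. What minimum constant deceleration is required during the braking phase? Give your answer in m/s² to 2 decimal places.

77 km/h ÷ 3.6 = 21.3889 m/s.
Distance covered during reaction = 21.3889 × 1.8 = 38.500 m.
Distance available for braking: 99 − 38.500 = 60.500 m.
v² = 2a·d ⇒ a = v²/(2d) = 21.3889² / (2 × 60.500) = 457.485 / 121.000 = 3.7809 m/s².

Required deceleration ≈ 3.78 m/s²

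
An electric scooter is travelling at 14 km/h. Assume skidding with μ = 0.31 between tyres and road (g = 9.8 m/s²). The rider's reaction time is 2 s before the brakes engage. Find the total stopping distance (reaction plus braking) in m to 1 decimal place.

Total stopping distance ≈ 10.3 m

14 km/h ÷ 3.6 = 3.8889 m/s.
a = μg = 0.31 × 9.8 = 3.038 m/s².
Reaction distance = v·t_r = 3.8889 × 2 = 7.778 m.
Braking distance = v²/(2a) = 3.8889² / (2 × 3.038) = 15.124 / 6.076 = 2.489 m.
Total = 7.778 + 2.489 = 10.267 m.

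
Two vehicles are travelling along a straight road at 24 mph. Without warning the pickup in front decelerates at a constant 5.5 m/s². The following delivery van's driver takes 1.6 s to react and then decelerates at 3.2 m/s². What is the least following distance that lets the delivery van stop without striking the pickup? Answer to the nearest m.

24 mph × 0.44704 = 10.7290 m/s.
Leader travels v²/(2a_L) = 115.111 / 11.000 = 10.465 m before stopping.
Follower covers v·t_r = 10.7290 × 1.6 = 17.166 m while reacting, then v²/(2a_F) = 115.111 / 6.400 = 17.986 m while braking, for a total of 17.166 + 17.986 = 35.152 m.
Since a_F ≤ a_L and the follower starts braking later, the follower is never slower than the leader, so the closest approach is when both have stopped.
Minimum gap = 35.152 − 10.465 = 24.687 m.

Minimum gap ≈ 25 m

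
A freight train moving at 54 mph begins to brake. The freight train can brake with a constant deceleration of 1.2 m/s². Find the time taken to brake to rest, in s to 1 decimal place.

Braking time ≈ 20.1 s

54 mph × 0.44704 = 24.1402 m/s.
Braking time = v/a = 24.1402 / 1.200 = 20.117 s.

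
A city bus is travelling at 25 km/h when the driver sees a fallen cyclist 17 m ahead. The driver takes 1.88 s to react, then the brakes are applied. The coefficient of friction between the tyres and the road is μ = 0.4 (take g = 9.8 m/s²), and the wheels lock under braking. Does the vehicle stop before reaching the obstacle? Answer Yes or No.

No

25 km/h ÷ 3.6 = 6.9444 m/s.
a = μg = 0.4 × 9.8 = 3.920 m/s².
Reaction distance = 6.9444 × 1.88 = 13.055 m.
Braking distance = v²/(2a) = 48.225 / 7.840 = 6.151 m.
Total stopping distance = 13.055 + 6.151 = 19.206 m, vs 17 m available — it cannot stop in time and overshoots by 19.206 − 17 = 2.206 m.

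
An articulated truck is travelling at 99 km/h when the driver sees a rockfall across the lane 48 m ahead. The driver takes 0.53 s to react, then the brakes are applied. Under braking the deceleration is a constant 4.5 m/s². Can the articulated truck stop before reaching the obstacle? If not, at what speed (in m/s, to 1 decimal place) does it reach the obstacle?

No — it strikes the obstacle at 21.3 m/s

99 km/h ÷ 3.6 = 27.5000 m/s.
Reaction distance = 27.5000 × 0.53 = 14.575 m.
Braking distance needed to stop: v²/(2a) = 756.250 / 9.000 = 84.028 m, so total needed = 14.575 + 84.028 = 98.603 m > 48 m — it cannot stop.
Distance remaining when braking begins: 48 − 14.575 = 33.425 m.
v² = v₀² − 2a·d = 756.250 − 2 × 4.500 × 33.425 = 455.425 m²/s².
v = √455.425 = 21.341 m/s.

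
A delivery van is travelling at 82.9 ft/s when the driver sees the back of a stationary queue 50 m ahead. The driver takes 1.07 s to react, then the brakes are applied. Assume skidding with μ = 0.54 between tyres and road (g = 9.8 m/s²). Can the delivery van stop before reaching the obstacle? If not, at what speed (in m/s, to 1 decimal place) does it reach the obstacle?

82.9 ft/s × 0.3048 = 25.2679 m/s.
a = μg = 0.54 × 9.8 = 5.292 m/s².
Reaction distance = 25.2679 × 1.07 = 27.037 m.
Braking distance needed to stop: v²/(2a) = 638.467 / 10.584 = 60.324 m, so total needed = 27.037 + 60.324 = 87.361 m > 50 m — it cannot stop.
Distance remaining when braking begins: 50 − 27.037 = 22.963 m.
v² = v₀² − 2a·d = 638.467 − 2 × 5.292 × 22.963 = 395.427 m²/s².
v = √395.427 = 19.885 m/s.

No — it strikes the obstacle at 19.9 m/s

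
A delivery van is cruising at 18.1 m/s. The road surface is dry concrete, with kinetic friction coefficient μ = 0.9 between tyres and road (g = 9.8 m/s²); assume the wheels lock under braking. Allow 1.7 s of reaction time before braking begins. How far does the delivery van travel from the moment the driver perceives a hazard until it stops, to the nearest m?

Total stopping distance ≈ 49 m

a = μg = 0.9 × 9.8 = 8.820 m/s².
Reaction distance = v·t_r = 18.1000 × 1.7 = 30.770 m.
Braking distance = v²/(2a) = 18.1000² / (2 × 8.820) = 327.610 / 17.640 = 18.572 m.
Total = 30.770 + 18.572 = 49.342 m.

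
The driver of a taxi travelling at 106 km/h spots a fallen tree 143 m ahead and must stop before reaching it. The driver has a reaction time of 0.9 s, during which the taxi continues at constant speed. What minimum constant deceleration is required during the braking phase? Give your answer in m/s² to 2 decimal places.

Required deceleration ≈ 3.72 m/s²

106 km/h ÷ 3.6 = 29.4444 m/s.
Distance covered during reaction = 29.4444 × 0.9 = 26.500 m.
Distance available for braking: 143 − 26.500 = 116.500 m.
v² = 2a·d ⇒ a = v²/(2d) = 29.4444² / (2 × 116.500) = 866.973 / 233.000 = 3.7209 m/s².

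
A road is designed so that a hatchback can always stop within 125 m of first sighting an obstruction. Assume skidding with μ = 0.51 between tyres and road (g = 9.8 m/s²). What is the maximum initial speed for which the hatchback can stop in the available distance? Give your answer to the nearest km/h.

Maximum speed ≈ 127 km/h

a = μg = 0.51 × 9.8 = 4.998 m/s².
v²/(2a) = d ⇒ v = √(2 × 4.998 × 125) = √1249.50 = 35.3483 m/s.
35.3483 m/s × 3.6 = 127.254 km/h.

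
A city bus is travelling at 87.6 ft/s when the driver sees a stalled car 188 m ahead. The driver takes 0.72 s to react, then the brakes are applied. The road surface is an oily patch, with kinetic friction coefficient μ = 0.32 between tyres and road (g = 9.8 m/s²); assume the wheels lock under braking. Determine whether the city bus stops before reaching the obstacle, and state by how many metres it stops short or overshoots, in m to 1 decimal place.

87.6 ft/s × 0.3048 = 26.7005 m/s.
a = μg = 0.32 × 9.8 = 3.136 m/s².
Reaction distance = 26.7005 × 0.72 = 19.224 m.
Braking distance = v²/(2a) = 712.917 / 6.272 = 113.667 m.
Total stopping distance = 19.224 + 113.667 = 132.891 m, vs 188 m available — it stops with 188 − 132.891 = 55.109 m to spare.

Yes — it stops 55.1 m short of the obstacle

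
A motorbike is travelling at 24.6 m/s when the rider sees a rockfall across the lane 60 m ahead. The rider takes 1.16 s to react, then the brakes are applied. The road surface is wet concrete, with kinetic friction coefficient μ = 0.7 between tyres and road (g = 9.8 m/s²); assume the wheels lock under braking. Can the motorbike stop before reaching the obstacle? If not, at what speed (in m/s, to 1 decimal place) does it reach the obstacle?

No — it strikes the obstacle at 13.2 m/s

a = μg = 0.7 × 9.8 = 6.860 m/s².
Reaction distance = 24.6000 × 1.16 = 28.536 m.
Braking distance needed to stop: v²/(2a) = 605.160 / 13.720 = 44.108 m, so total needed = 28.536 + 44.108 = 72.644 m > 60 m — it cannot stop.
Distance remaining when braking begins: 60 − 28.536 = 31.464 m.
v² = v₀² − 2a·d = 605.160 − 2 × 6.860 × 31.464 = 173.474 m²/s².
v = √173.474 = 13.171 m/s.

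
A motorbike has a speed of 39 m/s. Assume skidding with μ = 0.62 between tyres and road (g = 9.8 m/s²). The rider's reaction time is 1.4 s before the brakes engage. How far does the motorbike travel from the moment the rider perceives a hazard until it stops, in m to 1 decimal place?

a = μg = 0.62 × 9.8 = 6.076 m/s².
Reaction distance = v·t_r = 39.0000 × 1.4 = 54.600 m.
Braking distance = v²/(2a) = 39.0000² / (2 × 6.076) = 1521.000 / 12.152 = 125.165 m.
Total = 54.600 + 125.165 = 179.765 m.

Total stopping distance ≈ 179.8 m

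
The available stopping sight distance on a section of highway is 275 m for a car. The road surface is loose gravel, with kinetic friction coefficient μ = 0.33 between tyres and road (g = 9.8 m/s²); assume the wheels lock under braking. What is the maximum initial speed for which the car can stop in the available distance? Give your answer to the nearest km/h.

Maximum speed ≈ 152 km/h

a = μg = 0.33 × 9.8 = 3.234 m/s².
v²/(2a) = d ⇒ v = √(2 × 3.234 × 275) = √1778.70 = 42.1746 m/s.
42.1746 m/s × 3.6 = 151.829 km/h.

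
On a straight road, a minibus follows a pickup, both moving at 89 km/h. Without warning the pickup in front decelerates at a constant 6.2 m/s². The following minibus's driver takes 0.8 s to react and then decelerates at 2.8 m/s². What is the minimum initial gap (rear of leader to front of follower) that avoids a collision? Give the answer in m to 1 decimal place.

89 km/h ÷ 3.6 = 24.7222 m/s.
Leader travels v²/(2a_L) = 611.187 / 12.400 = 49.289 m before stopping.
Follower covers v·t_r = 24.7222 × 0.8 = 19.778 m while reacting, then v²/(2a_F) = 611.187 / 5.600 = 109.141 m while braking, for a total of 19.778 + 109.141 = 128.919 m.
Since a_F ≤ a_L and the follower starts braking later, the follower is never slower than the leader, so the closest approach is when both have stopped.
Minimum gap = 128.919 − 49.289 = 79.630 m.

Minimum gap ≈ 79.6 m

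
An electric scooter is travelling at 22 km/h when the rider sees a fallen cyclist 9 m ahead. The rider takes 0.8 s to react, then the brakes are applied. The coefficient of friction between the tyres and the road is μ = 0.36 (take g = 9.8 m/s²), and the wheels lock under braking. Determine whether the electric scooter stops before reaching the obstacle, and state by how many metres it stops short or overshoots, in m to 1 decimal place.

22 km/h ÷ 3.6 = 6.1111 m/s.
a = μg = 0.36 × 9.8 = 3.528 m/s².
Reaction distance = 6.1111 × 0.8 = 4.889 m.
Braking distance = v²/(2a) = 37.346 / 7.056 = 5.293 m.
Total stopping distance = 4.889 + 5.293 = 10.182 m, vs 9 m available — it cannot stop in time and overshoots by 10.182 − 9 = 1.182 m.

No — it overshoots by 1.2 m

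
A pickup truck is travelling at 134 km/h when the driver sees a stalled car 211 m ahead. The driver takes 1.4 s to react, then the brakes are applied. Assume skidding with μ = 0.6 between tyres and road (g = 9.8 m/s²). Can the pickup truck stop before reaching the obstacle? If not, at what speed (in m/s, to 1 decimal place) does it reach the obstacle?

134 km/h ÷ 3.6 = 37.2222 m/s.
a = μg = 0.6 × 9.8 = 5.880 m/s².
Reaction distance = 37.2222 × 1.4 = 52.111 m.
Braking distance = v²/(2a) = 1385.492 / 11.760 = 117.814 m.
Total stopping distance = 52.111 + 117.814 = 169.925 m, vs 211 m available — it stops with 211 − 169.925 = 41.075 m to spare.

Yes — it stops about 41.1 m short of the obstacle, so it never reaches it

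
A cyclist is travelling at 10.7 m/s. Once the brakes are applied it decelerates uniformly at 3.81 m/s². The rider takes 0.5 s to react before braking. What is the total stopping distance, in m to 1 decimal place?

Reaction distance = v·t_r = 10.7000 × 0.5 = 5.350 m.
Braking distance = v²/(2a) = 10.7000² / (2 × 3.810) = 114.490 / 7.620 = 15.025 m.
Total = 5.350 + 15.025 = 20.375 m.

Total stopping distance ≈ 20.4 m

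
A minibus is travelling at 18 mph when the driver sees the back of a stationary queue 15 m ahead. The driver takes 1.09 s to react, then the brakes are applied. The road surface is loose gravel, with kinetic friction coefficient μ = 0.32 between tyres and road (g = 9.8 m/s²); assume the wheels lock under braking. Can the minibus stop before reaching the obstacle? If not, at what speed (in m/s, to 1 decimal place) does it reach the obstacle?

No — it strikes the obstacle at 5.1 m/s

18 mph × 0.44704 = 8.0467 m/s.
a = μg = 0.32 × 9.8 = 3.136 m/s².
Reaction distance = 8.0467 × 1.09 = 8.771 m.
Braking distance needed to stop: v²/(2a) = 64.749 / 6.272 = 10.324 m, so total needed = 8.771 + 10.324 = 19.095 m > 15 m — it cannot stop.
Distance remaining when braking begins: 15 − 8.771 = 6.229 m.
v² = v₀² − 2a·d = 64.749 − 2 × 3.136 × 6.229 = 25.681 m²/s².
v = √25.681 = 5.068 m/s.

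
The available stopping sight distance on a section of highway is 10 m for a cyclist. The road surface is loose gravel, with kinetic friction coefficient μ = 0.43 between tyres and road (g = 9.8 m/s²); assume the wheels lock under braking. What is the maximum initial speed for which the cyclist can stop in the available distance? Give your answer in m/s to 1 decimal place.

Maximum speed ≈ 9.2 m/s

a = μg = 0.43 × 9.8 = 4.214 m/s².
v²/(2a) = d ⇒ v = √(2 × 4.214 × 10) = √84.28 = 9.1804 m/s.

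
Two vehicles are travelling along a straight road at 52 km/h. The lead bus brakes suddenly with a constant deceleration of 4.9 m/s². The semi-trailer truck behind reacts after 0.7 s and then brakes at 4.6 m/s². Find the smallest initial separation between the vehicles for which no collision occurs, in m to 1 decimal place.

52 km/h ÷ 3.6 = 14.4444 m/s.
Leader travels v²/(2a_L) = 208.641 / 9.800 = 21.290 m before stopping.
Follower covers v·t_r = 14.4444 × 0.7 = 10.111 m while reacting, then v²/(2a_F) = 208.641 / 9.200 = 22.678 m while braking, for a total of 10.111 + 22.678 = 32.789 m.
Since a_F ≤ a_L and the follower starts braking later, the follower is never slower than the leader, so the closest approach is when both have stopped.
Minimum gap = 32.789 − 21.290 = 11.499 m.

Minimum gap ≈ 11.5 m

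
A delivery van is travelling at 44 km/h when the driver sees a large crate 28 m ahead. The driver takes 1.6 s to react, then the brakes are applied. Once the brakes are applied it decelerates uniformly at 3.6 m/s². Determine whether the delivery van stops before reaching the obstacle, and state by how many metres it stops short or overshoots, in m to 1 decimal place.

No — it overshoots by 12.3 m

44 km/h ÷ 3.6 = 12.2222 m/s.
Reaction distance = 12.2222 × 1.6 = 19.556 m.
Braking distance = v²/(2a) = 149.382 / 7.200 = 20.747 m.
Total stopping distance = 19.556 + 20.747 = 40.303 m, vs 28 m available — it cannot stop in time and overshoots by 40.303 − 28 = 12.303 m.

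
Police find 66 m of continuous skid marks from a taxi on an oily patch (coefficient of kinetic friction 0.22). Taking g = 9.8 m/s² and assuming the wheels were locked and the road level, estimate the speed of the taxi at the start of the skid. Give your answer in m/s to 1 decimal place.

Deceleration a = μg = 0.22 × 9.8 = 2.156 m/s².
v = √(2a·d) = √(2 × 2.156 × 66) = √284.592 = 16.8699 m/s.

Initial speed ≈ 16.9 m/s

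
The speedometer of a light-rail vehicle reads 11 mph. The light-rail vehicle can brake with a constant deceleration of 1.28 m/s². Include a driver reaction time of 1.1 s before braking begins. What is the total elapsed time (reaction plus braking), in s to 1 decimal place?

Total time ≈ 4.9 s

11 mph × 0.44704 = 4.9174 m/s.
Braking time = v/a = 4.9174 / 1.280 = 3.842 s.
Total = 1.1 + 3.842 = 4.942 s.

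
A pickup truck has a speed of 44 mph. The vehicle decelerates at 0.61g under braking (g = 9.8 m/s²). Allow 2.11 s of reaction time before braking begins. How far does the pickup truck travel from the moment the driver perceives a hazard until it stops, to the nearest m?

44 mph × 0.44704 = 19.6698 m/s.
a = 0.61 × 9.8 = 5.978 m/s².
Reaction distance = v·t_r = 19.6698 × 2.11 = 41.503 m.
Braking distance = v²/(2a) = 19.6698² / (2 × 5.978) = 386.901 / 11.956 = 32.360 m.
Total = 41.503 + 32.360 = 73.863 m.

Total stopping distance ≈ 74 m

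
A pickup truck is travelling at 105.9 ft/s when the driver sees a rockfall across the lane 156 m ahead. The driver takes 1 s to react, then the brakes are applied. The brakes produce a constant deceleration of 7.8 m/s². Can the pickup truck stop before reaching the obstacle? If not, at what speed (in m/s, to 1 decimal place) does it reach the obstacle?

105.9 ft/s × 0.3048 = 32.2783 m/s.
Reaction distance = 32.2783 × 1 = 32.278 m.
Braking distance = v²/(2a) = 1041.889 / 15.600 = 66.788 m.
Total stopping distance = 32.278 + 66.788 = 99.066 m, vs 156 m available — it stops with 156 − 99.066 = 56.934 m to spare.

Yes — it stops about 56.9 m short of the obstacle, so it never reaches it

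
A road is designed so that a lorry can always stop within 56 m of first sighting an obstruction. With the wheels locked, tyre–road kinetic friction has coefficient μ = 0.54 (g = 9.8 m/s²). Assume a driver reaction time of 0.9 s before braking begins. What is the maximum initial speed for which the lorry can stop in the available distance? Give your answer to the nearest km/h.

Maximum speed ≈ 72 km/h

a = μg = 0.54 × 9.8 = 5.292 m/s².
Stopping distance: v·t_r + v²/(2a) = 56 with t_r = 0.9 s and a = 5.292 m/s².
So v² + 9.526 v − 592.70 = 0.
Positive root: v = −a·t_r + √((a·t_r)² + 2a·d) = −4.763 + √(22.686 + 592.70) = 20.0440 m/s.
20.0440 m/s × 3.6 = 72.158 km/h.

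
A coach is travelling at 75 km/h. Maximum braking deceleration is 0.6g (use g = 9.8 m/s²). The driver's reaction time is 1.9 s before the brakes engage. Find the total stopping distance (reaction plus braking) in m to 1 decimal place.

75 km/h ÷ 3.6 = 20.8333 m/s.
a = 0.6 × 9.8 = 5.880 m/s².
Reaction distance = v·t_r = 20.8333 × 1.9 = 39.583 m.
Braking distance = v²/(2a) = 20.8333² / (2 × 5.880) = 434.026 / 11.760 = 36.907 m.
Total = 39.583 + 36.907 = 76.490 m.

Total stopping distance ≈ 76.5 m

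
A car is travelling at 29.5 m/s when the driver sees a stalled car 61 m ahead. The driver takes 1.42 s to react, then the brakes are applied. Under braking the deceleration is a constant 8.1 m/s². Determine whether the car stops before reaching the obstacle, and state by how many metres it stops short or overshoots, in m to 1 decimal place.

No — it overshoots by 34.6 m

Reaction distance = 29.5000 × 1.42 = 41.890 m.
Braking distance = v²/(2a) = 870.250 / 16.200 = 53.719 m.
Total stopping distance = 41.890 + 53.719 = 95.609 m, vs 61 m available — it cannot stop in time and overshoots by 95.609 − 61 = 34.609 m.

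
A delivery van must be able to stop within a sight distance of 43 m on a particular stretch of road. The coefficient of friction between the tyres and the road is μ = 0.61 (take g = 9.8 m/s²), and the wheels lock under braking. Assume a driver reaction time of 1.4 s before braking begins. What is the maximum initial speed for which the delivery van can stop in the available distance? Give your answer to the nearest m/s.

a = μg = 0.61 × 9.8 = 5.978 m/s².
Stopping distance: v·t_r + v²/(2a) = 43 with t_r = 1.4 s and a = 5.978 m/s².
So v² + 16.738 v − 514.11 = 0.
Positive root: v = −a·t_r + √((a·t_r)² + 2a·d) = −8.369 + √(70.040 + 514.11) = 15.8002 m/s.

Maximum speed ≈ 16 m/s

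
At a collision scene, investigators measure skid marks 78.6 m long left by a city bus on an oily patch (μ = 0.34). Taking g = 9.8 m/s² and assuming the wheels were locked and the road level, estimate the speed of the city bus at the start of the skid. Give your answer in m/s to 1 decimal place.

Deceleration a = μg = 0.34 × 9.8 = 3.332 m/s².
v = √(2a·d) = √(2 × 3.332 × 78.6) = √523.790 = 22.8865 m/s.

Initial speed ≈ 22.9 m/s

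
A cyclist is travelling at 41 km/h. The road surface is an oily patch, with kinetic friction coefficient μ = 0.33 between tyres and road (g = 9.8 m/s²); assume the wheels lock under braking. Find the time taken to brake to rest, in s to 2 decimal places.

Braking time ≈ 3.52 s

41 km/h ÷ 3.6 = 11.3889 m/s.
a = μg = 0.33 × 9.8 = 3.234 m/s².
Braking time = v/a = 11.3889 / 3.234 = 3.522 s.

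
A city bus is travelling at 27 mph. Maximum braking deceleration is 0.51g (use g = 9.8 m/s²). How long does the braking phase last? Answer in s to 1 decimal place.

Braking time ≈ 2.4 s

27 mph × 0.44704 = 12.0701 m/s.
a = 0.51 × 9.8 = 4.998 m/s².
Braking time = v/a = 12.0701 / 4.998 = 2.415 s.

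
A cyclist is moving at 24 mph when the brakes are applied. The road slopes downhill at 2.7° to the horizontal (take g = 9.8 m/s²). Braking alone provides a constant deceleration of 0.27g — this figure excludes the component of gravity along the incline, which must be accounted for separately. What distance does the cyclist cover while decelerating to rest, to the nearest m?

Braking distance ≈ 26 m

24 mph × 0.44704 = 10.7290 m/s.
a = 0.27 × 9.8 = 2.646 m/s².
Gravity along the downhill slope reduces the braking deceleration: a_eff = 2.646 − 9.8·sin 2.7° = 2.646 − 0.462 = 2.184 m/s².
Braking distance = v²/(2a) = 10.7290² / (2 × 2.184) = 115.111 / 4.368 = 26.353 m.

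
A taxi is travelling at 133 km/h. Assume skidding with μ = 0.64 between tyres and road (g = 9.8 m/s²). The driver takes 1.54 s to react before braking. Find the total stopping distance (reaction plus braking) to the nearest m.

133 km/h ÷ 3.6 = 36.9444 m/s.
a = μg = 0.64 × 9.8 = 6.272 m/s².
Reaction distance = v·t_r = 36.9444 × 1.54 = 56.894 m.
Braking distance = v²/(2a) = 36.9444² / (2 × 6.272) = 1364.889 / 12.544 = 108.808 m.
Total = 56.894 + 108.808 = 165.702 m.

Total stopping distance ≈ 166 m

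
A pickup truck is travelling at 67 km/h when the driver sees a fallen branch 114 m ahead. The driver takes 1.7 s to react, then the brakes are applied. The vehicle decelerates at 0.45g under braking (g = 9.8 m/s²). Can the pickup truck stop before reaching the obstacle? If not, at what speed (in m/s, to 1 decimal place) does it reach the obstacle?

67 km/h ÷ 3.6 = 18.6111 m/s.
a = 0.45 × 9.8 = 4.410 m/s².
Reaction distance = 18.6111 × 1.7 = 31.639 m.
Braking distance = v²/(2a) = 346.373 / 8.820 = 39.271 m.
Total stopping distance = 31.639 + 39.271 = 70.910 m, vs 114 m available — it stops with 114 − 70.910 = 43.090 m to spare.

Yes — it stops about 43.1 m short of the obstacle, so it never reaches it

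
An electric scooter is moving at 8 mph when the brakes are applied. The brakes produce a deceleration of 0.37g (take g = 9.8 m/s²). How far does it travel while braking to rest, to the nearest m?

Braking distance ≈ 2 m

8 mph × 0.44704 = 3.5763 m/s.
a = 0.37 × 9.8 = 3.626 m/s².
Braking distance = v²/(2a) = 3.5763² / (2 × 3.626) = 12.790 / 7.252 = 1.764 m.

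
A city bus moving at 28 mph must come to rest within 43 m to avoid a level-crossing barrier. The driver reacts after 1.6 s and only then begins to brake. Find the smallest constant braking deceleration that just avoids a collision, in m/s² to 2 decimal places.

28 mph × 0.44704 = 12.5171 m/s.
Distance covered during reaction = 12.5171 × 1.6 = 20.027 m.
Distance available for braking: 43 − 20.027 = 22.973 m.
v² = 2a·d ⇒ a = v²/(2d) = 12.5171² / (2 × 22.973) = 156.678 / 45.946 = 3.4100 m/s².

Required deceleration ≈ 3.41 m/s²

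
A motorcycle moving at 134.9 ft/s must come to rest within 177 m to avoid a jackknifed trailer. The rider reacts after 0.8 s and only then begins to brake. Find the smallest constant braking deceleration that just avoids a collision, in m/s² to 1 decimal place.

134.9 ft/s × 0.3048 = 41.1175 m/s.
Distance covered during reaction = 41.1175 × 0.8 = 32.894 m.
Distance available for braking: 177 − 32.894 = 144.106 m.
v² = 2a·d ⇒ a = v²/(2d) = 41.1175² / (2 × 144.106) = 1690.649 / 288.212 = 5.8660 m/s².

Required deceleration ≈ 5.9 m/s²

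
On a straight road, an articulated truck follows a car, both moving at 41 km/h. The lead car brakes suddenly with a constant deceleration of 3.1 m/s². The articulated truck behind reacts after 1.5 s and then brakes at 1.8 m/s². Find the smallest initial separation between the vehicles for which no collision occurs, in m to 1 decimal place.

41 km/h ÷ 3.6 = 11.3889 m/s.
Leader travels v²/(2a_L) = 129.707 / 6.200 = 20.920 m before stopping.
Follower covers v·t_r = 11.3889 × 1.5 = 17.083 m while reacting, then v²/(2a_F) = 129.707 / 3.600 = 36.030 m while braking, for a total of 17.083 + 36.030 = 53.113 m.
Since a_F ≤ a_L and the follower starts braking later, the follower is never slower than the leader, so the closest approach is when both have stopped.
Minimum gap = 53.113 − 20.920 = 32.193 m.

Minimum gap ≈ 32.2 m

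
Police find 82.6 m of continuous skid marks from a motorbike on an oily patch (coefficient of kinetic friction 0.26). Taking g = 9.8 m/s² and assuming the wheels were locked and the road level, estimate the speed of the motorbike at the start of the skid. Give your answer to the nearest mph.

Deceleration a = μg = 0.26 × 9.8 = 2.548 m/s².
v = √(2a·d) = √(2 × 2.548 × 82.6) = √420.930 = 20.5166 m/s.
= 20.5166 ÷ 0.44704 = 45.894 mph.

Initial speed ≈ 46 mph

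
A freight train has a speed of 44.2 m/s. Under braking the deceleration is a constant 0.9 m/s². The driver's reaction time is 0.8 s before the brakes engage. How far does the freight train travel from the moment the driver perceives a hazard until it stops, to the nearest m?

Total stopping distance ≈ 1121 m

Reaction distance = v·t_r = 44.2000 × 0.8 = 35.360 m.
Braking distance = v²/(2a) = 44.2000² / (2 × 0.900) = 1953.640 / 1.800 = 1085.356 m.
Total = 35.360 + 1085.356 = 1120.716 m.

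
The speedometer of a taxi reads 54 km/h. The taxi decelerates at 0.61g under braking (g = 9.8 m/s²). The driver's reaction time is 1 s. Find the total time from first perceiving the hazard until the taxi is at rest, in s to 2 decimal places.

Total time ≈ 3.51 s

54 km/h ÷ 3.6 = 15.0000 m/s.
a = 0.61 × 9.8 = 5.978 m/s².
Braking time = v/a = 15.0000 / 5.978 = 2.509 s.
Total = 1 + 2.509 = 3.509 s.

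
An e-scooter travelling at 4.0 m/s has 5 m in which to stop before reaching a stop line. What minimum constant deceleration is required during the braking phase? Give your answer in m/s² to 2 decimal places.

Required deceleration ≈ 1.60 m/s²

v² = 2a·d ⇒ a = v²/(2d) = 4.0000² / (2 × 5.000) = 16.000 / 10.000 = 1.6000 m/s².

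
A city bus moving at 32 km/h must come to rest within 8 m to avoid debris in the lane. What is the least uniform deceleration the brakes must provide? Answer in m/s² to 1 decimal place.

Required deceleration ≈ 4.9 m/s²

32 km/h ÷ 3.6 = 8.8889 m/s.
v² = 2a·d ⇒ a = v²/(2d) = 8.8889² / (2 × 8.000) = 79.013 / 16.000 = 4.9383 m/s².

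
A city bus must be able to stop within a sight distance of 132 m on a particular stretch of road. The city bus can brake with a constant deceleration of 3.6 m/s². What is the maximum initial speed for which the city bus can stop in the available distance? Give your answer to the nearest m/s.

v²/(2a) = d ⇒ v = √(2 × 3.600 × 132) = √950.40 = 30.8286 m/s.

Maximum speed ≈ 31 m/s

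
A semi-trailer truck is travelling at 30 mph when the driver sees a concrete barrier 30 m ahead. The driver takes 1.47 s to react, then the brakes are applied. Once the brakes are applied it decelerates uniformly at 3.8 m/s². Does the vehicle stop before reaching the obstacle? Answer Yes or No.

30 mph × 0.44704 = 13.4112 m/s.
Reaction distance = 13.4112 × 1.47 = 19.714 m.
Braking distance = v²/(2a) = 179.860 / 7.600 = 23.666 m.
Total stopping distance = 19.714 + 23.666 = 43.380 m, vs 30 m available — it cannot stop in time and overshoots by 43.380 − 30 = 13.380 m.

No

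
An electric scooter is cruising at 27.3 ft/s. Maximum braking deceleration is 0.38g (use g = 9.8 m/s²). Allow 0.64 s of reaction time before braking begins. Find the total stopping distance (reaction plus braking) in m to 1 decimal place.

27.3 ft/s × 0.3048 = 8.3210 m/s.
a = 0.38 × 9.8 = 3.724 m/s².
Reaction distance = v·t_r = 8.3210 × 0.64 = 5.325 m.
Braking distance = v²/(2a) = 8.3210² / (2 × 3.724) = 69.239 / 7.448 = 9.296 m.
Total = 5.325 + 9.296 = 14.621 m.

Total stopping distance ≈ 14.6 m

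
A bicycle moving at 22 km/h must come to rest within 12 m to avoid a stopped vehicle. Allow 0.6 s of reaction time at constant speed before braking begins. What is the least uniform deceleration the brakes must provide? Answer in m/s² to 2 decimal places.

Required deceleration ≈ 2.24 m/s²

22 km/h ÷ 3.6 = 6.1111 m/s.
Distance covered during reaction = 6.1111 × 0.6 = 3.667 m.
Distance available for braking: 12 − 3.667 = 8.333 m.
v² = 2a·d ⇒ a = v²/(2d) = 6.1111² / (2 × 8.333) = 37.346 / 16.666 = 2.2408 m/s².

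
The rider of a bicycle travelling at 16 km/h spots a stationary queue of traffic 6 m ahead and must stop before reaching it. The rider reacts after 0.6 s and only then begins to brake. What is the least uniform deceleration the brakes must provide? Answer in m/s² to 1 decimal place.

Required deceleration ≈ 3.0 m/s²

16 km/h ÷ 3.6 = 4.4444 m/s.
Distance covered during reaction = 4.4444 × 0.6 = 2.667 m.
Distance available for braking: 6 − 2.667 = 3.333 m.
v² = 2a·d ⇒ a = v²/(2d) = 4.4444² / (2 × 3.333) = 19.753 / 6.666 = 2.9632 m/s².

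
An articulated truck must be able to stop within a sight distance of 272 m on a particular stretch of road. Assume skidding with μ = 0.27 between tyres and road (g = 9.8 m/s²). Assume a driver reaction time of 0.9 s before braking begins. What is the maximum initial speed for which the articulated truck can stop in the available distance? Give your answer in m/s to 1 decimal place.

Maximum speed ≈ 35.6 m/s

a = μg = 0.27 × 9.8 = 2.646 m/s².
Stopping distance: v·t_r + v²/(2a) = 272 with t_r = 0.9 s and a = 2.646 m/s².
So v² + 4.763 v − 1439.42 = 0.
Positive root: v = −a·t_r + √((a·t_r)² + 2a·d) = −2.381 + √(5.669 + 1439.42) = 35.6333 m/s.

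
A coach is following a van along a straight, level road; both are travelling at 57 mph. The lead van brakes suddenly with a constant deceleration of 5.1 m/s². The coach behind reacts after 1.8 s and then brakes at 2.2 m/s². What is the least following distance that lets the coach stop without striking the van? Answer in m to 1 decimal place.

57 mph × 0.44704 = 25.4813 m/s.
Leader travels v²/(2a_L) = 649.297 / 10.200 = 63.657 m before stopping.
Follower covers v·t_r = 25.4813 × 1.8 = 45.866 m while reacting, then v²/(2a_F) = 649.297 / 4.400 = 147.567 m while braking, for a total of 45.866 + 147.567 = 193.433 m.
Since a_F ≤ a_L and the follower starts braking later, the follower is never slower than the leader, so the closest approach is when both have stopped.
Minimum gap = 193.433 − 63.657 = 129.776 m.

Minimum gap ≈ 129.8 m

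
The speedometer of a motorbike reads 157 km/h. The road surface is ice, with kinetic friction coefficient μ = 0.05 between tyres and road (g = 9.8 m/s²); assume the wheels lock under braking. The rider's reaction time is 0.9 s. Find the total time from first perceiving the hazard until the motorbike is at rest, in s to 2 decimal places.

Total time ≈ 89.90 s

157 km/h ÷ 3.6 = 43.6111 m/s.
a = μg = 0.05 × 9.8 = 0.490 m/s².
Braking time = v/a = 43.6111 / 0.490 = 89.002 s.
Total = 0.9 + 89.002 = 89.902 s.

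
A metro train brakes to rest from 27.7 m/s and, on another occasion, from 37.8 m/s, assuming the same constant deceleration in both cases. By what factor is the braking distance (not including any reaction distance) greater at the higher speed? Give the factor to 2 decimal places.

Braking distance d = v²/(2a), so with a fixed, d ∝ v².
Factor = (37.8/27.7)² = 1.3646² = 1.8621.

Factor ≈ 1.86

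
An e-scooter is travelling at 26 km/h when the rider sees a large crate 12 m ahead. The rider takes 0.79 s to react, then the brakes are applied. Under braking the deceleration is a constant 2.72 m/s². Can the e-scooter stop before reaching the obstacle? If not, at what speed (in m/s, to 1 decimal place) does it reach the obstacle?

26 km/h ÷ 3.6 = 7.2222 m/s.
Reaction distance = 7.2222 × 0.79 = 5.706 m.
Braking distance needed to stop: v²/(2a) = 52.160 / 5.440 = 9.588 m, so total needed = 5.706 + 9.588 = 15.294 m > 12 m — it cannot stop.
Distance remaining when braking begins: 12 − 5.706 = 6.294 m.
v² = v₀² − 2a·d = 52.160 − 2 × 2.720 × 6.294 = 17.921 m²/s².
v = √17.921 = 4.233 m/s.

No — it strikes the obstacle at 4.2 m/s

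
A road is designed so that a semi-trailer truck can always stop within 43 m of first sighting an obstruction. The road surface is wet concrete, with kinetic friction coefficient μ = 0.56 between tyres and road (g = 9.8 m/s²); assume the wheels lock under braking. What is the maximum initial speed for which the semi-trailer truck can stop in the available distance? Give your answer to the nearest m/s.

a = μg = 0.56 × 9.8 = 5.488 m/s².
v²/(2a) = d ⇒ v = √(2 × 5.488 × 43) = √471.97 = 21.7249 m/s.

Maximum speed ≈ 22 m/s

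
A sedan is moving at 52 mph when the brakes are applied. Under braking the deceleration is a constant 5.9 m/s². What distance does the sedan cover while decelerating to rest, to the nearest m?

Braking distance ≈ 46 m

52 mph × 0.44704 = 23.2461 m/s.
Braking distance = v²/(2a) = 23.2461² / (2 × 5.900) = 540.381 / 11.800 = 45.795 m.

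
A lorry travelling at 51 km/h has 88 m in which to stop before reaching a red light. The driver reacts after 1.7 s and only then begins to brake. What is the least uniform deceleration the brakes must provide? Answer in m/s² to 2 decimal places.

51 km/h ÷ 3.6 = 14.1667 m/s.
Distance covered during reaction = 14.1667 × 1.7 = 24.083 m.
Distance available for braking: 88 − 24.083 = 63.917 m.
v² = 2a·d ⇒ a = v²/(2d) = 14.1667² / (2 × 63.917) = 200.695 / 127.834 = 1.5700 m/s².

Required deceleration ≈ 1.57 m/s²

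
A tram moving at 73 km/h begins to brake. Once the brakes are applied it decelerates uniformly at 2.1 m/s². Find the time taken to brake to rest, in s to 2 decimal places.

Braking time ≈ 9.66 s

73 km/h ÷ 3.6 = 20.2778 m/s.
Braking time = v/a = 20.2778 / 2.100 = 9.656 s.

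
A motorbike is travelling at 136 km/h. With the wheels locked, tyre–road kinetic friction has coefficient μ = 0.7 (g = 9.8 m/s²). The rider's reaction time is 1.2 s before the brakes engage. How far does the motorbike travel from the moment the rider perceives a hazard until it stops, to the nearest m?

136 km/h ÷ 3.6 = 37.7778 m/s.
a = μg = 0.7 × 9.8 = 6.860 m/s².
Reaction distance = v·t_r = 37.7778 × 1.2 = 45.333 m.
Braking distance = v²/(2a) = 37.7778² / (2 × 6.860) = 1427.162 / 13.720 = 104.021 m.
Total = 45.333 + 104.021 = 149.354 m.

Total stopping distance ≈ 149 m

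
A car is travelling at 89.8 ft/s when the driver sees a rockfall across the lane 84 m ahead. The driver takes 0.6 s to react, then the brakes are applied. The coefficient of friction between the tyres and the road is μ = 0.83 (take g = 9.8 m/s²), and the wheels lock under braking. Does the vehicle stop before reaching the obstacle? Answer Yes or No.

Yes

89.8 ft/s × 0.3048 = 27.3710 m/s.
a = μg = 0.83 × 9.8 = 8.134 m/s².
Reaction distance = 27.3710 × 0.6 = 16.423 m.
Braking distance = v²/(2a) = 749.172 / 16.268 = 46.052 m.
Total stopping distance = 16.423 + 46.052 = 62.475 m, vs 84 m available — it stops with 84 − 62.475 = 21.525 m to spare.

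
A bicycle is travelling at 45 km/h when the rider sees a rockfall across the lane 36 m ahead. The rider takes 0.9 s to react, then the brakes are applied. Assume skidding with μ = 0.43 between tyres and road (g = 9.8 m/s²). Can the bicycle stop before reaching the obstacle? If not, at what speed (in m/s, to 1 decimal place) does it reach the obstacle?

45 km/h ÷ 3.6 = 12.5000 m/s.
a = μg = 0.43 × 9.8 = 4.214 m/s².
Reaction distance = 12.5000 × 0.9 = 11.250 m.
Braking distance = v²/(2a) = 156.250 / 8.428 = 18.539 m.
Total stopping distance = 11.250 + 18.539 = 29.789 m, vs 36 m available — it stops with 36 − 29.789 = 6.211 m to spare.

Yes — it stops about 6.2 m short of the obstacle, so it never reaches it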